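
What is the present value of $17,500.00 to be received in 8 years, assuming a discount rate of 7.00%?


Present value formula: PV = FV / (1 + r)^t
PV = $17,500.00 / (1 + 0.07)^8
PV = $17,500.00 / 1.718186
PV = $10,185.16

PV = FV / (1 + r)^t = $10,185.16


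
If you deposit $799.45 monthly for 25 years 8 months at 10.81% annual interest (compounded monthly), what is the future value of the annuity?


Future value of an ordinary annuity: FV = PMT × ((1 + r)^n − 1) / r
Monthly rate r = 0.1081/12 ≈ 0.00900833, n = 308
FV = $799.45 × ((1 + 0.1081/12)^308 − 1) / (0.1081/12)
FV = $799.45 × 1646.670395
FV = $1,316,430.65

FV = PMT × ((1+r)^n - 1)/r = $1,316,430.65


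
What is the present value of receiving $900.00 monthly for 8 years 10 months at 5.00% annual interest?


Present value of an ordinary annuity: PV = PMT × (1 − (1 + r)^(−n)) / r
Monthly rate r = 0.05/12 ≈ 0.00416667, n = 106
PV = $900.00 × (1 − (1 + 0.05/12)^(−106)) / (0.05/12)
PV = $900.00 × 85.546999
PV = $76,992.30

PV = PMT × (1-(1+r)^(-n))/r = $76,992.30


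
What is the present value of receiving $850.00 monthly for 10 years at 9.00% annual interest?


Present value of an ordinary annuity: PV = PMT × (1 − (1 + r)^(−n)) / r
Monthly rate r = 0.09/12 = 0.0075, n = 120
PV = $850.00 × (1 − (1 + 0.09/12)^(−120)) / (0.09/12)
PV = $850.00 × 78.941693
PV = $67,100.44

PV = PMT × (1-(1+r)^(-n))/r = $67,100.44


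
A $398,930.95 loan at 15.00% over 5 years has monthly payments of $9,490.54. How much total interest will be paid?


Total paid over the life of the loan = PMT × n.
Total paid = $9,490.54 × 60 = $569,432.40
Total interest = total paid − principal = $569,432.40 − $398,930.95 = $170,501.45

Total interest = (PMT × n) - PV = $170,501.45


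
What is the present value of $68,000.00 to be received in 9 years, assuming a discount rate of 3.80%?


Present value formula: PV = FV / (1 + r)^t
PV = $68,000.00 / (1 + 0.038)^9
PV = $68,000.00 / 1.398866
PV = $48,610.80

PV = FV / (1 + r)^t = $48,610.80


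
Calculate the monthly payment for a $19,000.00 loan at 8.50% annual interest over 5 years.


Loan payment formula: PMT = PV × r / (1 − (1 + r)^(−n))
Monthly rate r = 0.085/12 ≈ 0.00708333, n = 60 months
Denominator: 1 − (1 + 0.085/12)^(−60) = 0.345250
PMT = $19,000.00 × (0.085/12) / 0.345250
PMT = $389.81 per month

PMT = PV × r / (1-(1+r)^(-n)) = $389.81/month


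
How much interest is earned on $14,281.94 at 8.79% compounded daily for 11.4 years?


Compound interest earned = final amount − principal.
A = P(1 + r/n)^(nt) = $14,281.94 × (1 + 0.0879/365)^(365 × 11.4) = $38,897.70
Interest = A − P = $38,897.70 − $14,281.94 = $24,615.76

Interest = A - P = $24,615.76


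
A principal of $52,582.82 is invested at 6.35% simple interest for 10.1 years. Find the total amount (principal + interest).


Total amount formula: A = P(1 + rt) = P + P·r·t
Interest: I = P × r × t = $52,582.82 × 0.0635 × 10.1 = $33,723.99
A = P + I = $52,582.82 + $33,723.99 = $86,306.81

A = P + I = P(1 + rt) = $86,306.81


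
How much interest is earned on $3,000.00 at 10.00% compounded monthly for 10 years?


Compound interest earned = final amount − principal.
A = P(1 + r/n)^(nt) = $3,000.00 × (1 + 0.1/12)^(12 × 10) = $8,121.12
Interest = A − P = $8,121.12 − $3,000.00 = $5,121.12

Interest = A - P = $5,121.12


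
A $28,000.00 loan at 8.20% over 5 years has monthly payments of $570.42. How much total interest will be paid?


Total paid over the life of the loan = PMT × n.
Total paid = $570.42 × 60 = $34,225.20
Total interest = total paid − principal = $34,225.20 − $28,000.00 = $6,225.20

Total interest = (PMT × n) - PV = $6,225.20


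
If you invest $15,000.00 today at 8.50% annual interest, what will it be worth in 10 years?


Future value formula: FV = PV × (1 + r)^t
FV = $15,000.00 × (1 + 0.085)^10
FV = $15,000.00 × 2.2609834
FV = $33,914.75

FV = PV × (1 + r)^t = $33,914.75


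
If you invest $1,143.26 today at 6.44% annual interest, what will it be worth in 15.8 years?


Future value formula: FV = PV × (1 + r)^t
FV = $1,143.26 × (1 + 0.0644)^15.8
FV = $1,143.26 × 2.680753
FV = $3,064.80

FV = PV × (1 + r)^t = $3,064.80


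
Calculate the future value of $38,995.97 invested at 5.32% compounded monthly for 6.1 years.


Compound interest formula: A = P(1 + r/n)^(nt)
A = $38,995.97 × (1 + 0.0532/12)^(12 × 6.1)
Growth factor: (1 + 0.0532/12)^73.2 = 1.3823746
A = $38,995.97 × 1.3823746
A = $53,907.04

A = P(1 + r/n)^(nt) = $53,907.04


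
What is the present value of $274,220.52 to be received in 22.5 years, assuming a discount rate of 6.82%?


Present value formula: PV = FV / (1 + r)^t
PV = $274,220.52 / (1 + 0.0682)^22.5
PV = $274,220.52 / 4.412482
PV = $62,146.55

PV = FV / (1 + r)^t = $62,146.55


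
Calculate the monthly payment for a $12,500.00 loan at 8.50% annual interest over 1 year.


Loan payment formula: PMT = PV × r / (1 − (1 + r)^(−n))
Monthly rate r = 0.085/12 ≈ 0.00708333, n = 12 months
Denominator: 1 − (1 + 0.085/12)^(−12) = 0.081212
PMT = $12,500.00 × (0.085/12) / 0.081212
PMT = $1,090.25 per month

PMT = PV × r / (1-(1+r)^(-n)) = $1,090.25/month


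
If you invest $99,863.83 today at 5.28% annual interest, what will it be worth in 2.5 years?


Future value formula: FV = PV × (1 + r)^t
FV = $99,863.83 × (1 + 0.0528)^2.5
FV = $99,863.83 × 1.1372729
FV = $113,572.43

FV = PV × (1 + r)^t = $113,572.43


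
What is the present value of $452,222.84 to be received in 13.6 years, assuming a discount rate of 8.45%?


Present value formula: PV = FV / (1 + r)^t
PV = $452,222.84 / (1 + 0.0845)^13.6
PV = $452,222.84 / 3.0138523
PV = $150,048.11

PV = FV / (1 + r)^t = $150,048.11


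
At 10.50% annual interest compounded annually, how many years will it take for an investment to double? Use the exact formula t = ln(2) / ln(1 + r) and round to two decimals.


Doubling condition: (1 + r)^t = 2
Take ln of both sides: t × ln(1 + r) = ln(2)
t = ln(2) / ln(1 + r)
t = 0.693147 / 0.099845
t = 6.94

t = ln(2) / ln(1 + r) = 6.94 years


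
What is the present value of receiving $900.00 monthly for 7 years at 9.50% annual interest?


Present value of an ordinary annuity: PV = PMT × (1 − (1 + r)^(−n)) / r
Monthly rate r = 0.095/12 ≈ 0.00791667, n = 84
PV = $900.00 × (1 − (1 + 0.095/12)^(−84)) / (0.095/12)
PV = $900.00 × 61.184601
PV = $55,066.14

PV = PMT × (1-(1+r)^(-n))/r = $55,066.14


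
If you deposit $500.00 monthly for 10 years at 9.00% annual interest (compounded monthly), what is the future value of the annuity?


Future value of an ordinary annuity: FV = PMT × ((1 + r)^n − 1) / r
Monthly rate r = 0.09/12 = 0.0075, n = 120
FV = $500.00 × ((1 + 0.09/12)^120 − 1) / (0.09/12)
FV = $500.00 × 193.514277
FV = $96,757.14

FV = PMT × ((1+r)^n - 1)/r = $96,757.14


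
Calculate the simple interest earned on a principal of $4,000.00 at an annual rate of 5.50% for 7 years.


Simple interest formula: I = P × r × t
I = $4,000.00 × 0.055 × 7
I = $1,540.00

I = P × r × t = $1,540.00


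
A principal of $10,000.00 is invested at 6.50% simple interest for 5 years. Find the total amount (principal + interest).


Total amount formula: A = P(1 + rt) = P + P·r·t
Interest: I = P × r × t = $10,000.00 × 0.065 × 5 = $3,250.00
A = P + I = $10,000.00 + $3,250.00 = $13,250.00

A = P + I = P(1 + rt) = $13,250.00


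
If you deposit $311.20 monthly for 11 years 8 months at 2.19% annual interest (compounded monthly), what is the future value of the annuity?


Future value of an ordinary annuity: FV = PMT × ((1 + r)^n − 1) / r
Monthly rate r = 0.0219/12 = 0.001825, n = 140
FV = $311.20 × ((1 + 0.0219/12)^140 − 1) / (0.0219/12)
FV = $311.20 × 159.345973
FV = $49,588.47

FV = PMT × ((1+r)^n - 1)/r = $49,588.47


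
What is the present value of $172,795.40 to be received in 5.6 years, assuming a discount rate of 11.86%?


Present value formula: PV = FV / (1 + r)^t
PV = $172,795.40 / (1 + 0.1186)^5.6
PV = $172,795.40 / 1.87317764
PV = $92,247.20

PV = FV / (1 + r)^t = $92,247.20


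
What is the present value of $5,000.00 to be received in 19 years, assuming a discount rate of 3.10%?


Present value formula: PV = FV / (1 + r)^t
PV = $5,000.00 / (1 + 0.031)^19
PV = $5,000.00 / 1.786136
PV = $2,799.34

PV = FV / (1 + r)^t = $2,799.34


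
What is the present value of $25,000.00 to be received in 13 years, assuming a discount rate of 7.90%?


Present value formula: PV = FV / (1 + r)^t
PV = $25,000.00 / (1 + 0.079)^13
PV = $25,000.00 / 2.687069
PV = $9,303.82

PV = FV / (1 + r)^t = $9,303.82


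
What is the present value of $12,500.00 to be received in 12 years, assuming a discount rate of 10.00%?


Present value formula: PV = FV / (1 + r)^t
PV = $12,500.00 / (1 + 0.1)^12
PV = $12,500.00 / 3.138428
PV = $3,982.89

PV = FV / (1 + r)^t = $3,982.89


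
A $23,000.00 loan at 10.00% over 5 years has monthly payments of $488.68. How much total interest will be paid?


Total paid over the life of the loan = PMT × n.
Total paid = $488.68 × 60 = $29,320.80
Total interest = total paid − principal = $29,320.80 − $23,000.00 = $6,320.80

Total interest = (PMT × n) - PV = $6,320.80


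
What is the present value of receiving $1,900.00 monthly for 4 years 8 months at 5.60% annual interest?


Present value of an ordinary annuity: PV = PMT × (1 − (1 + r)^(−n)) / r
Monthly rate r = 0.056/12 ≈ 0.00466667, n = 56
PV = $1,900.00 × (1 − (1 + 0.056/12)^(−56)) / (0.056/12)
PV = $1,900.00 × 49.180193
PV = $93,442.37

PV = PMT × (1-(1+r)^(-n))/r = $93,442.37


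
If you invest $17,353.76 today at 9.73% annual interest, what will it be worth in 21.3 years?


Future value formula: FV = PV × (1 + r)^t
FV = $17,353.76 × (1 + 0.0973)^21.3
FV = $17,353.76 × 7.226543
FV = $125,407.69

FV = PV × (1 + r)^t = $125,407.69


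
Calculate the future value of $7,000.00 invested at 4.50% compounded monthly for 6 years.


Compound interest formula: A = P(1 + r/n)^(nt)
A = $7,000.00 × (1 + 0.045/12)^(12 × 6)
Growth factor: (1 + 0.045/12)^72 = 1.309303
A = $7,000.00 × 1.309303
A = $9,165.12

A = P(1 + r/n)^(nt) = $9,165.12


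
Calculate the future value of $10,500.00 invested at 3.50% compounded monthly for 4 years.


Compound interest formula: A = P(1 + r/n)^(nt)
A = $10,500.00 × (1 + 0.035/12)^(12 × 4)
Growth factor: (1 + 0.035/12)^48 = 1.150039
A = $10,500.00 × 1.150039
A = $12,075.41

A = P(1 + r/n)^(nt) = $12,075.41


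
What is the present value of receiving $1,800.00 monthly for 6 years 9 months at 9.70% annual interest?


Present value of an ordinary annuity: PV = PMT × (1 − (1 + r)^(−n)) / r
Monthly rate r = 0.097/12 ≈ 0.00808333, n = 81
PV = $1,800.00 × (1 − (1 + 0.097/12)^(−81)) / (0.097/12)
PV = $1,800.00 × 59.264993
PV = $106,676.99

PV = PMT × (1-(1+r)^(-n))/r = $106,676.99


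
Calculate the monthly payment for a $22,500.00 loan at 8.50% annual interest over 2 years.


Loan payment formula: PMT = PV × r / (1 − (1 + r)^(−n))
Monthly rate r = 0.085/12 ≈ 0.00708333, n = 24 months
Denominator: 1 − (1 + 0.085/12)^(−24) = 0.1558295
PMT = $22,500.00 × (0.085/12) / 0.1558295
PMT = $1,022.75 per month

PMT = PV × r / (1-(1+r)^(-n)) = $1,022.75/month


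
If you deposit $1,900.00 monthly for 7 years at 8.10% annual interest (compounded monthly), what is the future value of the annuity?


Future value of an ordinary annuity: FV = PMT × ((1 + r)^n − 1) / r
Monthly rate r = 0.081/12 = 0.00675, n = 84
FV = $1,900.00 × ((1 + 0.081/12)^84 − 1) / (0.081/12)
FV = $1,900.00 × 112.535532
FV = $213,817.51

FV = PMT × ((1+r)^n - 1)/r = $213,817.51


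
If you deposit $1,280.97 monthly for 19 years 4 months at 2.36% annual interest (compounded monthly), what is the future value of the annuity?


Future value of an ordinary annuity: FV = PMT × ((1 + r)^n − 1) / r
Monthly rate r = 0.0236/12 ≈ 0.00196667, n = 232
FV = $1,280.97 × ((1 + 0.0236/12)^232 − 1) / (0.0236/12)
FV = $1,280.97 × 293.625841
FV = $376,125.89

FV = PMT × ((1+r)^n - 1)/r = $376,125.89


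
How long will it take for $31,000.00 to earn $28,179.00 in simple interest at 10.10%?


Rearrange the simple interest formula for t:
I = P × r × t  ⇒  t = I / (P × r)
t = $28,179.00 / ($31,000.00 × 0.101)
t = 9

t = I/(P×r) = 9 years


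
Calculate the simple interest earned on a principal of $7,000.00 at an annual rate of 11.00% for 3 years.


Simple interest formula: I = P × r × t
I = $7,000.00 × 0.11 × 3
I = $2,310.00

I = P × r × t = $2,310.00


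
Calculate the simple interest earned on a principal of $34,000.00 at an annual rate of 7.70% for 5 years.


Simple interest formula: I = P × r × t
I = $34,000.00 × 0.077 × 5
I = $13,090.00

I = P × r × t = $13,090.00


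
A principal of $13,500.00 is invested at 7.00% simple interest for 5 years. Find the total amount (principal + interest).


Total amount formula: A = P(1 + rt) = P + P·r·t
Interest: I = P × r × t = $13,500.00 × 0.07 × 5 = $4,725.00
A = P + I = $13,500.00 + $4,725.00 = $18,225.00

A = P + I = P(1 + rt) = $18,225.00


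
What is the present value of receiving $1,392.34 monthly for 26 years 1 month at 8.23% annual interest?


Present value of an ordinary annuity: PV = PMT × (1 − (1 + r)^(−n)) / r
Monthly rate r = 0.0823/12 ≈ 0.00685833, n = 313
PV = $1,392.34 × (1 − (1 + 0.0823/12)^(−313)) / (0.0823/12)
PV = $1,392.34 × 128.641512
PV = $179,112.72

PV = PMT × (1-(1+r)^(-n))/r = $179,112.72


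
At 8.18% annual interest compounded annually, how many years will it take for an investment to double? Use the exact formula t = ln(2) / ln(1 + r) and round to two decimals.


Doubling condition: (1 + r)^t = 2
Take ln of both sides: t × ln(1 + r) = ln(2)
t = ln(2) / ln(1 + r)
t = 0.693147 / 0.078626
t = 8.82

t = ln(2) / ln(1 + r) = 8.82 years


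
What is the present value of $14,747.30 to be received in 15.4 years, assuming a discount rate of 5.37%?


Present value formula: PV = FV / (1 + r)^t
PV = $14,747.30 / (1 + 0.0537)^15.4
PV = $14,747.30 / 2.237904
PV = $6,589.78

PV = FV / (1 + r)^t = $6,589.78


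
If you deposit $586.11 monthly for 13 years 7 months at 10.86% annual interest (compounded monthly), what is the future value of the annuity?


Future value of an ordinary annuity: FV = PMT × ((1 + r)^n − 1) / r
Monthly rate r = 0.1086/12 = 0.00905, n = 163
FV = $586.11 × ((1 + 0.1086/12)^163 − 1) / (0.1086/12)
FV = $586.11 × 369.368077
FV = $216,490.32

FV = PMT × ((1+r)^n - 1)/r = $216,490.32


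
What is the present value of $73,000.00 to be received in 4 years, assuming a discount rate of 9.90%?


Present value formula: PV = FV / (1 + r)^t
PV = $73,000.00 / (1 + 0.099)^4
PV = $73,000.00 / 1.4587833
PV = $50,041.70

PV = FV / (1 + r)^t = $50,041.70


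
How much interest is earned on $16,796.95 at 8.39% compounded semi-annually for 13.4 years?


Compound interest earned = final amount − principal.
A = P(1 + r/n)^(nt) = $16,796.95 × (1 + 0.0839/2)^(2 × 13.4) = $50,527.38
Interest = A − P = $50,527.38 − $16,796.95 = $33,730.43

Interest = A - P = $33,730.43


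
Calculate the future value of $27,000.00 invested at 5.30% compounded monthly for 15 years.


Compound interest formula: A = P(1 + r/n)^(nt)
A = $27,000.00 × (1 + 0.053/12)^(12 × 15)
Growth factor: (1 + 0.053/12)^180 = 2.210568
A = $27,000.00 × 2.210568
A = $59,685.34

A = P(1 + r/n)^(nt) = $59,685.34


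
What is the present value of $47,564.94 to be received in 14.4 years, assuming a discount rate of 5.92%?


Present value formula: PV = FV / (1 + r)^t
PV = $47,564.94 / (1 + 0.0592)^14.4
PV = $47,564.94 / 2.289195
PV = $20,778.02

PV = FV / (1 + r)^t = $20,778.02


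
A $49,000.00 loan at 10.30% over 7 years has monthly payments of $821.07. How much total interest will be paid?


Total paid over the life of the loan = PMT × n.
Total paid = $821.07 × 84 = $68,969.88
Total interest = total paid − principal = $68,969.88 − $49,000.00 = $19,969.88

Total interest = (PMT × n) - PV = $19,969.88


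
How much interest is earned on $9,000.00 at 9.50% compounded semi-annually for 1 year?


Compound interest earned = final amount − principal.
A = P(1 + r/n)^(nt) = $9,000.00 × (1 + 0.095/2)^(2 × 1) = $9,875.31
Interest = A − P = $9,875.31 − $9,000.00 = $875.31

Interest = A - P = $875.31


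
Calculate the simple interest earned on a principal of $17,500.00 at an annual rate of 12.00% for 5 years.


Simple interest formula: I = P × r × t
I = $17,500.00 × 0.12 × 5
I = $10,500.00

I = P × r × t = $10,500.00


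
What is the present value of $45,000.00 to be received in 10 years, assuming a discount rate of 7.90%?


Present value formula: PV = FV / (1 + r)^t
PV = $45,000.00 / (1 + 0.079)^10
PV = $45,000.00 / 2.139018
PV = $21,037.69

PV = FV / (1 + r)^t = $21,037.69


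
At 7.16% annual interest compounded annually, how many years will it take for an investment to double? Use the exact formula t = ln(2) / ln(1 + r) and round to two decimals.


Doubling condition: (1 + r)^t = 2
Take ln of both sides: t × ln(1 + r) = ln(2)
t = ln(2) / ln(1 + r)
t = 0.693147 / 0.069153
t = 10.02

t = ln(2) / ln(1 + r) = 10.02 years


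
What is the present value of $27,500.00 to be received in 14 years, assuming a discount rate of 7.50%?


Present value formula: PV = FV / (1 + r)^t
PV = $27,500.00 / (1 + 0.075)^14
PV = $27,500.00 / 2.752444
PV = $9,991.12

PV = FV / (1 + r)^t = $9,991.12


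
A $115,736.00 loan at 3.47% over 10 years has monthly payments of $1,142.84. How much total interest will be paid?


Total paid over the life of the loan = PMT × n.
Total paid = $1,142.84 × 120 = $137,140.80
Total interest = total paid − principal = $137,140.80 − $115,736.00 = $21,404.80

Total interest = (PMT × n) - PV = $21,404.80


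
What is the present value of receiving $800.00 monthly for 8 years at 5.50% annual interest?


Present value of an ordinary annuity: PV = PMT × (1 − (1 + r)^(−n)) / r
Monthly rate r = 0.055/12 ≈ 0.00458333, n = 96
PV = $800.00 × (1 − (1 + 0.055/12)^(−96)) / (0.055/12)
PV = $800.00 × 77.523453
PV = $62,018.76

PV = PMT × (1-(1+r)^(-n))/r = $62,018.76


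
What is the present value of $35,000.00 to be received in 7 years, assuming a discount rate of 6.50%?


Present value formula: PV = FV / (1 + r)^t
PV = $35,000.00 / (1 + 0.065)^7
PV = $35,000.00 / 1.5539865
PV = $22,522.72

PV = FV / (1 + r)^t = $22,522.72


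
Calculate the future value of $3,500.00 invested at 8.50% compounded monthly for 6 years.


Compound interest formula: A = P(1 + r/n)^(nt)
A = $3,500.00 × (1 + 0.085/12)^(12 × 6)
Growth factor: (1 + 0.085/12)^72 = 1.662300
A = $3,500.00 × 1.662300
A = $5,818.05

A = P(1 + r/n)^(nt) = $5,818.05


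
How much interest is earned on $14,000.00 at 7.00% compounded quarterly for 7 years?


Compound interest earned = final amount − principal.
A = P(1 + r/n)^(nt) = $14,000.00 × (1 + 0.07/4)^(4 × 7) = $22,755.78
Interest = A − P = $22,755.78 − $14,000.00 = $8,755.78

Interest = A - P = $8,755.78


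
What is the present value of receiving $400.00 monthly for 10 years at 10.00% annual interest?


Present value of an ordinary annuity: PV = PMT × (1 − (1 + r)^(−n)) / r
Monthly rate r = 0.1/12 ≈ 0.00833333, n = 120
PV = $400.00 × (1 − (1 + 0.1/12)^(−120)) / (0.1/12)
PV = $400.00 × 75.671163
PV = $30,268.47

PV = PMT × (1-(1+r)^(-n))/r = $30,268.47


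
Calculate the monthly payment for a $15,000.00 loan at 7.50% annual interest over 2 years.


Loan payment formula: PMT = PV × r / (1 − (1 + r)^(−n))
Monthly rate r = 0.075/12 = 0.00625, n = 24 months
Denominator: 1 − (1 + 0.075/12)^(−24) = 0.138890
PMT = $15,000.00 × (0.075/12) / 0.138890
PMT = $674.99 per month

PMT = PV × r / (1-(1+r)^(-n)) = $674.99/month


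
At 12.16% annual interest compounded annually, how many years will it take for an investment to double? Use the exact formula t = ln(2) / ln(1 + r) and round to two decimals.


Doubling condition: (1 + r)^t = 2
Take ln of both sides: t × ln(1 + r) = ln(2)
t = ln(2) / ln(1 + r)
t = 0.693147 / 0.114756
t = 6.04

t = ln(2) / ln(1 + r) = 6.04 years


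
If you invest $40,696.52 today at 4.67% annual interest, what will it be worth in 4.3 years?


Future value formula: FV = PV × (1 + r)^t
FV = $40,696.52 × (1 + 0.0467)^4.3
FV = $40,696.52 × 1.2168458
FV = $49,521.39

FV = PV × (1 + r)^t = $49,521.39


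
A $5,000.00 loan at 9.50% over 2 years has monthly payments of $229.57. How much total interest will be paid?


Total paid over the life of the loan = PMT × n.
Total paid = $229.57 × 24 = $5,509.68
Total interest = total paid − principal = $5,509.68 − $5,000.00 = $509.68

Total interest = (PMT × n) - PV = $509.68


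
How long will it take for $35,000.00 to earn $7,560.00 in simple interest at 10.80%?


Rearrange the simple interest formula for t:
I = P × r × t  ⇒  t = I / (P × r)
t = $7,560.00 / ($35,000.00 × 0.108)
t = 2

t = I/(P×r) = 2 years


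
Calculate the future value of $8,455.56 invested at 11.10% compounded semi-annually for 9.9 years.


Compound interest formula: A = P(1 + r/n)^(nt)
A = $8,455.56 × (1 + 0.111/2)^(2 × 9.9)
Growth factor: (1 + 0.111/2)^19.8 = 2.913890
A = $8,455.56 × 2.913890
A = $24,638.57

A = P(1 + r/n)^(nt) = $24,638.57


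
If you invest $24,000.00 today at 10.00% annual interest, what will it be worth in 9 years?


Future value formula: FV = PV × (1 + r)^t
FV = $24,000.00 × (1 + 0.1)^9
FV = $24,000.00 × 2.3579477
FV = $56,590.74

FV = PV × (1 + r)^t = $56,590.74


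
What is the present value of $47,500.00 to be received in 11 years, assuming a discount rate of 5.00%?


Present value formula: PV = FV / (1 + r)^t
PV = $47,500.00 / (1 + 0.05)^11
PV = $47,500.00 / 1.710339
PV = $27,772.27

PV = FV / (1 + r)^t = $27,772.27


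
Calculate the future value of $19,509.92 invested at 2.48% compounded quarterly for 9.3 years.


Compound interest formula: A = P(1 + r/n)^(nt)
A = $19,509.92 × (1 + 0.0248/4)^(4 × 9.3)
Growth factor: (1 + 0.0248/4)^37.2 = 1.2585093
A = $19,509.92 × 1.2585093
A = $24,553.42

A = P(1 + r/n)^(nt) = $24,553.42


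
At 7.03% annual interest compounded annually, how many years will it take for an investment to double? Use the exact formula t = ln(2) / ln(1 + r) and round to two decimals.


Doubling condition: (1 + r)^t = 2
Take ln of both sides: t × ln(1 + r) = ln(2)
t = ln(2) / ln(1 + r)
t = 0.693147 / 0.067939
t = 10.20

t = ln(2) / ln(1 + r) = 10.20 years


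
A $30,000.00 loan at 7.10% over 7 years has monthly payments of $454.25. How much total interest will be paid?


Total paid over the life of the loan = PMT × n.
Total paid = $454.25 × 84 = $38,157.00
Total interest = total paid − principal = $38,157.00 − $30,000.00 = $8,157.00

Total interest = (PMT × n) - PV = $8,157.00


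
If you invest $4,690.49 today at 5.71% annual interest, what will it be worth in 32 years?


Future value formula: FV = PV × (1 + r)^t
FV = $4,690.49 × (1 + 0.0571)^32
FV = $4,690.49 × 5.911726
FV = $27,728.89

FV = PV × (1 + r)^t = $27,728.89


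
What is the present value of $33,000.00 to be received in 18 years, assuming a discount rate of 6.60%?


Present value formula: PV = FV / (1 + r)^t
PV = $33,000.00 / (1 + 0.066)^18
PV = $33,000.00 / 3.159582
PV = $10,444.42

PV = FV / (1 + r)^t = $10,444.42


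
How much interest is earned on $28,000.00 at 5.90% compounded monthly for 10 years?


Compound interest earned = final amount − principal.
A = P(1 + r/n)^(nt) = $28,000.00 × (1 + 0.059/12)^(12 × 10) = $50,438.70
Interest = A − P = $50,438.70 − $28,000.00 = $22,438.70

Interest = A - P = $22,438.70


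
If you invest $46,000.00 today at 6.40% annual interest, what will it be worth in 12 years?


Future value formula: FV = PV × (1 + r)^t
FV = $46,000.00 × (1 + 0.064)^12
FV = $46,000.00 × 2.105230
FV = $96,840.58

FV = PV × (1 + r)^t = $96,840.58


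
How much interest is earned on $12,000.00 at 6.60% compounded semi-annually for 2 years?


Compound interest earned = final amount − principal.
A = P(1 + r/n)^(nt) = $12,000.00 × (1 + 0.066/2)^(2 × 2) = $13,664.15
Interest = A − P = $13,664.15 − $12,000.00 = $1,664.15

Interest = A - P = $1,664.15


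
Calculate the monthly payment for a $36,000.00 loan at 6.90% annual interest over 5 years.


Loan payment formula: PMT = PV × r / (1 − (1 + r)^(−n))
Monthly rate r = 0.069/12 = 0.00575, n = 60 months
Denominator: 1 − (1 + 0.069/12)^(−60) = 0.2910795
PMT = $36,000.00 × (0.069/12) / 0.2910795
PMT = $711.15 per month

PMT = PV × r / (1-(1+r)^(-n)) = $711.15/month


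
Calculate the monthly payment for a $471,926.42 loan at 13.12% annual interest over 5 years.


Loan payment formula: PMT = PV × r / (1 − (1 + r)^(−n))
Monthly rate r = 0.1312/12 ≈ 0.01093333, n = 60 months
Denominator: 1 − (1 + 0.1312/12)^(−60) = 0.4792264
PMT = $471,926.42 × (0.1312/12) / 0.4792264
PMT = $10,766.79 per month

PMT = PV × r / (1-(1+r)^(-n)) = $10,766.79/month


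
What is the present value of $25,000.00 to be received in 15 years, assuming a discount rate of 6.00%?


Present value formula: PV = FV / (1 + r)^t
PV = $25,000.00 / (1 + 0.06)^15
PV = $25,000.00 / 2.396558
PV = $10,431.63

PV = FV / (1 + r)^t = $10,431.63


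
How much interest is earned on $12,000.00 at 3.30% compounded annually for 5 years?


Compound interest earned = final amount − principal.
A = P(1 + r/n)^(nt) = $12,000.00 × (1 + 0.033/1)^(1 × 5) = $14,115.06
Interest = A − P = $14,115.06 − $12,000.00 = $2,115.06

Interest = A - P = $2,115.06


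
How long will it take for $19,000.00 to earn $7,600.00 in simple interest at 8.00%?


Rearrange the simple interest formula for t:
I = P × r × t  ⇒  t = I / (P × r)
t = $7,600.00 / ($19,000.00 × 0.08)
t = 5

t = I/(P×r) = 5 years


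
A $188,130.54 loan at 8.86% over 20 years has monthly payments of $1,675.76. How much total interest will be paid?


Total paid over the life of the loan = PMT × n.
Total paid = $1,675.76 × 240 = $402,182.40
Total interest = total paid − principal = $402,182.40 − $188,130.54 = $214,051.86

Total interest = (PMT × n) - PV = $214,051.86


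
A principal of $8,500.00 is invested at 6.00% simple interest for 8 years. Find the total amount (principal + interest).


Total amount formula: A = P(1 + rt) = P + P·r·t
Interest: I = P × r × t = $8,500.00 × 0.06 × 8 = $4,080.00
A = P + I = $8,500.00 + $4,080.00 = $12,580.00

A = P + I = P(1 + rt) = $12,580.00


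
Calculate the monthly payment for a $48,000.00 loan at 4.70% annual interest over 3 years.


Loan payment formula: PMT = PV × r / (1 − (1 + r)^(−n))
Monthly rate r = 0.047/12 ≈ 0.00391667, n = 36 months
Denominator: 1 − (1 + 0.047/12)^(−36) = 0.131271
PMT = $48,000.00 × (0.047/12) / 0.131271
PMT = $1,432.15 per month

PMT = PV × r / (1-(1+r)^(-n)) = $1,432.15/month


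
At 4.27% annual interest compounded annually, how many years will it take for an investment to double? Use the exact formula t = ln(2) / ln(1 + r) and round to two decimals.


Doubling condition: (1 + r)^t = 2
Take ln of both sides: t × ln(1 + r) = ln(2)
t = ln(2) / ln(1 + r)
t = 0.693147 / 0.041814
t = 16.58

t = ln(2) / ln(1 + r) = 16.58 years


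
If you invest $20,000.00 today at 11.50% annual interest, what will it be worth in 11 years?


Future value formula: FV = PV × (1 + r)^t
FV = $20,000.00 × (1 + 0.115)^11
FV = $20,000.00 × 3.3114907
FV = $66,229.81

FV = PV × (1 + r)^t = $66,229.81


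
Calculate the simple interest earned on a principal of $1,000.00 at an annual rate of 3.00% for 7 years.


Simple interest formula: I = P × r × t
I = $1,000.00 × 0.03 × 7
I = $210.00

I = P × r × t = $210.00


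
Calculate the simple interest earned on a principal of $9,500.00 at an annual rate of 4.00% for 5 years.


Simple interest formula: I = P × r × t
I = $9,500.00 × 0.04 × 5
I = $1,900.00

I = P × r × t = $1,900.00


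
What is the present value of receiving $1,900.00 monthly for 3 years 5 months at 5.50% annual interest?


Present value of an ordinary annuity: PV = PMT × (1 − (1 + r)^(−n)) / r
Monthly rate r = 0.055/12 ≈ 0.00458333, n = 41
PV = $1,900.00 × (1 − (1 + 0.055/12)^(−41)) / (0.055/12)
PV = $1,900.00 × 37.300447
PV = $70,870.85

PV = PMT × (1-(1+r)^(-n))/r = $70,870.85


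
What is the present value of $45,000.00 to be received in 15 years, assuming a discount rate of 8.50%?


Present value formula: PV = FV / (1 + r)^t
PV = $45,000.00 / (1 + 0.085)^15
PV = $45,000.00 / 3.3997429
PV = $13,236.30

PV = FV / (1 + r)^t = $13,236.30


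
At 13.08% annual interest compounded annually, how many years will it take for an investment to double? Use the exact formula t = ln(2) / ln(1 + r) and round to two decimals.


Doubling condition: (1 + r)^t = 2
Take ln of both sides: t × ln(1 + r) = ln(2)
t = ln(2) / ln(1 + r)
t = 0.693147 / 0.122925
t = 5.64

t = ln(2) / ln(1 + r) = 5.64 years


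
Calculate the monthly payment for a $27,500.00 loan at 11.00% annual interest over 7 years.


Loan payment formula: PMT = PV × r / (1 − (1 + r)^(−n))
Monthly rate r = 0.11/12 ≈ 0.00916667, n = 84 months
Denominator: 1 − (1 + 0.11/12)^(−84) = 0.535360
PMT = $27,500.00 × (0.11/12) / 0.535360
PMT = $470.87 per month

PMT = PV × r / (1-(1+r)^(-n)) = $470.87/month


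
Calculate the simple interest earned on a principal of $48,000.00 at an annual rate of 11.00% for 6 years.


Simple interest formula: I = P × r × t
I = $48,000.00 × 0.11 × 6
I = $31,680.00

I = P × r × t = $31,680.00


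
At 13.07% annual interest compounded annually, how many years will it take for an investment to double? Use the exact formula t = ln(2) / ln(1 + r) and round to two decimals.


Doubling condition: (1 + r)^t = 2
Take ln of both sides: t × ln(1 + r) = ln(2)
t = ln(2) / ln(1 + r)
t = 0.693147 / 0.122837
t = 5.64

t = ln(2) / ln(1 + r) = 5.64 years


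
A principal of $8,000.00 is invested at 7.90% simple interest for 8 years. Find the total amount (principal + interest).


Total amount formula: A = P(1 + rt) = P + P·r·t
Interest: I = P × r × t = $8,000.00 × 0.079 × 8 = $5,056.00
A = P + I = $8,000.00 + $5,056.00 = $13,056.00

A = P + I = P(1 + rt) = $13,056.00


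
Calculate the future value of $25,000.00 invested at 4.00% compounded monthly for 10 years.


Compound interest formula: A = P(1 + r/n)^(nt)
A = $25,000.00 × (1 + 0.04/12)^(12 × 10)
Growth factor: (1 + 0.04/12)^120 = 1.4908327
A = $25,000.00 × 1.4908327
A = $37,270.82

A = P(1 + r/n)^(nt) = $37,270.82


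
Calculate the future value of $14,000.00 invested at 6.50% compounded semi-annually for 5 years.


Compound interest formula: A = P(1 + r/n)^(nt)
A = $14,000.00 × (1 + 0.065/2)^(2 × 5)
Growth factor: (1 + 0.065/2)^10 = 1.376894
A = $14,000.00 × 1.376894
A = $19,276.52

A = P(1 + r/n)^(nt) = $19,276.52


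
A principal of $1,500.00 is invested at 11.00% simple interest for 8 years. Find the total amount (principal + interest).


Total amount formula: A = P(1 + rt) = P + P·r·t
Interest: I = P × r × t = $1,500.00 × 0.11 × 8 = $1,320.00
A = P + I = $1,500.00 + $1,320.00 = $2,820.00

A = P + I = P(1 + rt) = $2,820.00


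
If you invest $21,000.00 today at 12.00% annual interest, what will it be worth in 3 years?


Future value formula: FV = PV × (1 + r)^t
FV = $21,000.00 × (1 + 0.12)^3
FV = $21,000.00 × 1.404928
FV = $29,503.49

FV = PV × (1 + r)^t = $29,503.49


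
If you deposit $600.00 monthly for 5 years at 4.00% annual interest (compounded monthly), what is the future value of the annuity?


Future value of an ordinary annuity: FV = PMT × ((1 + r)^n − 1) / r
Monthly rate r = 0.04/12 ≈ 0.00333333, n = 60
FV = $600.00 × ((1 + 0.04/12)^60 − 1) / (0.04/12)
FV = $600.00 × 66.298978
FV = $39,779.39

FV = PMT × ((1+r)^n - 1)/r = $39,779.39


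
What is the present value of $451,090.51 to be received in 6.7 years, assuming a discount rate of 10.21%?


Present value formula: PV = FV / (1 + r)^t
PV = $451,090.51 / (1 + 0.1021)^6.7
PV = $451,090.51 / 1.9181418
PV = $235,170.57

PV = FV / (1 + r)^t = $235,170.57


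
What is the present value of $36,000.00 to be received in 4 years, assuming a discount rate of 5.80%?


Present value formula: PV = FV / (1 + r)^t
PV = $36,000.00 / (1 + 0.058)^4
PV = $36,000.00 / 1.252976
PV = $28,731.60

PV = FV / (1 + r)^t = $28,731.60


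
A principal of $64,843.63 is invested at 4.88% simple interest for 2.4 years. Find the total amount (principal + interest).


Total amount formula: A = P(1 + rt) = P + P·r·t
Interest: I = P × r × t = $64,843.63 × 0.0488 × 2.4 = $7,594.49
A = P + I = $64,843.63 + $7,594.49 = $72,438.12

A = P + I = P(1 + rt) = $72,438.12


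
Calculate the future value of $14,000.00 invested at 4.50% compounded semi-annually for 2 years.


Compound interest formula: A = P(1 + r/n)^(nt)
A = $14,000.00 × (1 + 0.045/2)^(2 × 2)
Growth factor: (1 + 0.045/2)^4 = 1.0930833
A = $14,000.00 × 1.0930833
A = $15,303.17

A = P(1 + r/n)^(nt) = $15,303.17


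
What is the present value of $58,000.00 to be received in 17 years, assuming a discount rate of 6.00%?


Present value formula: PV = FV / (1 + r)^t
PV = $58,000.00 / (1 + 0.06)^17
PV = $58,000.00 / 2.6927728
PV = $21,539.14

PV = FV / (1 + r)^t = $21,539.14


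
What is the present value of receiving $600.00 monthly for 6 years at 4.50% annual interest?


Present value of an ordinary annuity: PV = PMT × (1 − (1 + r)^(−n)) / r
Monthly rate r = 0.045/12 = 0.00375, n = 72
PV = $600.00 × (1 − (1 + 0.045/12)^(−72)) / (0.045/12)
PV = $600.00 × 62.995976
PV = $37,797.59

PV = PMT × (1-(1+r)^(-n))/r = $37,797.59


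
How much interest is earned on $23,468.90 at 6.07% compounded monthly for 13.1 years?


Compound interest earned = final amount − principal.
A = P(1 + r/n)^(nt) = $23,468.90 × (1 + 0.0607/12)^(12 × 13.1) = $51,875.25
Interest = A − P = $51,875.25 − $23,468.90 = $28,406.35

Interest = A - P = $28,406.35


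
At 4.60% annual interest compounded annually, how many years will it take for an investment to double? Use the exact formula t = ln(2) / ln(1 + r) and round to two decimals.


Doubling condition: (1 + r)^t = 2
Take ln of both sides: t × ln(1 + r) = ln(2)
t = ln(2) / ln(1 + r)
t = 0.693147 / 0.044973
t = 15.41

t = ln(2) / ln(1 + r) = 15.41 years


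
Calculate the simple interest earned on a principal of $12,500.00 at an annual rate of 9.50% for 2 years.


Simple interest formula: I = P × r × t
I = $12,500.00 × 0.095 × 2
I = $2,375.00

I = P × r × t = $2,375.00


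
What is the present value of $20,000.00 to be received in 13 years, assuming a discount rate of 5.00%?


Present value formula: PV = FV / (1 + r)^t
PV = $20,000.00 / (1 + 0.05)^13
PV = $20,000.00 / 1.885649
PV = $10,606.43

PV = FV / (1 + r)^t = $10,606.43


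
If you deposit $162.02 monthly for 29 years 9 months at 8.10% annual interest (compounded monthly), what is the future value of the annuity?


Future value of an ordinary annuity: FV = PMT × ((1 + r)^n − 1) / r
Monthly rate r = 0.081/12 = 0.00675, n = 357
FV = $162.02 × ((1 + 0.081/12)^357 − 1) / (0.081/12)
FV = $162.02 × 1487.617535
FV = $241,023.79

FV = PMT × ((1+r)^n - 1)/r = $241,023.79


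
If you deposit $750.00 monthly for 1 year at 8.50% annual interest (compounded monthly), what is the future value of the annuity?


Future value of an ordinary annuity: FV = PMT × ((1 + r)^n − 1) / r
Monthly rate r = 0.085/12 ≈ 0.00708333, n = 12
FV = $750.00 × ((1 + 0.085/12)^12 − 1) / (0.085/12)
FV = $750.00 × 12.478716
FV = $9,359.04

FV = PMT × ((1+r)^n - 1)/r = $9,359.04


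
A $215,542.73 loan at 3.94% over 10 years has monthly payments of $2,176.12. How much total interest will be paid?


Total paid over the life of the loan = PMT × n.
Total paid = $2,176.12 × 120 = $261,134.40
Total interest = total paid − principal = $261,134.40 − $215,542.73 = $45,591.67

Total interest = (PMT × n) - PV = $45,591.67


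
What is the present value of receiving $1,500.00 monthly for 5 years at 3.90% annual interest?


Present value of an ordinary annuity: PV = PMT × (1 − (1 + r)^(−n)) / r
Monthly rate r = 0.039/12 = 0.00325, n = 60
PV = $1,500.00 × (1 − (1 + 0.039/12)^(−60)) / (0.039/12)
PV = $1,500.00 × 54.432347
PV = $81,648.52

PV = PMT × (1-(1+r)^(-n))/r = $81,648.52


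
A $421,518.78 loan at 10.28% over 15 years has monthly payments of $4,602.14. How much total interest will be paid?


Total paid over the life of the loan = PMT × n.
Total paid = $4,602.14 × 180 = $828,385.20
Total interest = total paid − principal = $828,385.20 − $421,518.78 = $406,866.42

Total interest = (PMT × n) - PV = $406,866.42


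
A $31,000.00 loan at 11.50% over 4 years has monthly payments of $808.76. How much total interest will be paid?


Total paid over the life of the loan = PMT × n.
Total paid = $808.76 × 48 = $38,820.48
Total interest = total paid − principal = $38,820.48 − $31,000.00 = $7,820.48

Total interest = (PMT × n) - PV = $7,820.48


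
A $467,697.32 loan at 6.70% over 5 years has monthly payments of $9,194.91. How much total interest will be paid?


Total paid over the life of the loan = PMT × n.
Total paid = $9,194.91 × 60 = $551,694.60
Total interest = total paid − principal = $551,694.60 − $467,697.32 = $83,997.28

Total interest = (PMT × n) - PV = $83,997.28


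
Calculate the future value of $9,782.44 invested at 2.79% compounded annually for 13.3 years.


Compound interest formula: A = P(1 + r/n)^(nt)
A = $9,782.44 × (1 + 0.0279/1)^(1 × 13.3)
Growth factor: (1 + 0.0279/1)^13.3 = 1.441938
A = $9,782.44 × 1.441938
A = $14,105.67

A = P(1 + r/n)^(nt) = $14,105.67


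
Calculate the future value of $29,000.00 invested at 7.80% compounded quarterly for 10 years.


Compound interest formula: A = P(1 + r/n)^(nt)
A = $29,000.00 × (1 + 0.078/4)^(4 × 10)
Growth factor: (1 + 0.078/4)^40 = 2.1651561
A = $29,000.00 × 2.1651561
A = $62,789.53

A = P(1 + r/n)^(nt) = $62,789.53


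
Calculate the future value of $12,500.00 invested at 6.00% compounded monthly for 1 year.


Compound interest formula: A = P(1 + r/n)^(nt)
A = $12,500.00 × (1 + 0.06/12)^(12 × 1)
Growth factor: (1 + 0.06/12)^12 = 1.0616778
A = $12,500.00 × 1.0616778
A = $13,270.97

A = P(1 + r/n)^(nt) = $13,270.97


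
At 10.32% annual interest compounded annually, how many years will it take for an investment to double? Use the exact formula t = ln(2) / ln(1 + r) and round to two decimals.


Doubling condition: (1 + r)^t = 2
Take ln of both sides: t × ln(1 + r) = ln(2)
t = ln(2) / ln(1 + r)
t = 0.693147 / 0.098215
t = 7.06

t = ln(2) / ln(1 + r) = 7.06 years


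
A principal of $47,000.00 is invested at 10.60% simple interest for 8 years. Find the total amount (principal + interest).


Total amount formula: A = P(1 + rt) = P + P·r·t
Interest: I = P × r × t = $47,000.00 × 0.106 × 8 = $39,856.00
A = P + I = $47,000.00 + $39,856.00 = $86,856.00

A = P + I = P(1 + rt) = $86,856.00


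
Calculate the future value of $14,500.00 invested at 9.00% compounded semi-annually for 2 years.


Compound interest formula: A = P(1 + r/n)^(nt)
A = $14,500.00 × (1 + 0.09/2)^(2 × 2)
Growth factor: (1 + 0.09/2)^4 = 1.1925186
A = $14,500.00 × 1.1925186
A = $17,291.52

A = P(1 + r/n)^(nt) = $17,291.52


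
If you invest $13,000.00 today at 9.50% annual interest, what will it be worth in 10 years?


Future value formula: FV = PV × (1 + r)^t
FV = $13,000.00 × (1 + 0.095)^10
FV = $13,000.00 × 2.478228
FV = $32,216.96

FV = PV × (1 + r)^t = $32,216.96
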